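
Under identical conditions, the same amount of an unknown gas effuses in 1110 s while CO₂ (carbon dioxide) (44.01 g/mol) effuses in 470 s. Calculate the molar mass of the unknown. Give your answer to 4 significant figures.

From Graham's law, t_X/t_CO₂ = √(M_X/M_CO₂).
1110/470 = 2.362 = √(M_X/44.01)
M_X = 44.01 × 2.362² = 44.01 × 5.578 = 245.5 g/mol

245.5 g/mol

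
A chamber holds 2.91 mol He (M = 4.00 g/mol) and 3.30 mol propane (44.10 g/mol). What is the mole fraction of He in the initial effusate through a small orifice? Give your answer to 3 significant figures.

0.745

Effusion rate of each component ∝ n_i/√M_i (partial pressure × 1/√M).
Mole fraction of He in the effusate = (n_He/√M_He) / (n_He/√M_He + n_C₃H₈/√M_C₃H₈)
= (2.91/√4.00) / (2.91/√4.00 + 3.30/√44.10) = 1.455/(1.455 + 0.4969) = 0.745.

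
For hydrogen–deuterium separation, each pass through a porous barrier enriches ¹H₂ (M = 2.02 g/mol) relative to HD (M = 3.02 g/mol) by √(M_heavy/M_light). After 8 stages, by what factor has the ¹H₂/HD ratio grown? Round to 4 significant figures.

4.996

The single-stage factor is √(M_heavy/M_light), so 8 stages give [√(3.02/2.02)]^8 = (3.02/2.02)^(8/2).
= 1.49505^4 = 4.996.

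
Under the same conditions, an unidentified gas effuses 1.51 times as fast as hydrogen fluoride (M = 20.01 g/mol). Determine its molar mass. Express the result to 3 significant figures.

8.78 g/mol

Graham's law gives rate_X/rate_HF = √(M_HF/M_X).
1.51 = √(20.01/M_X)
M_X = 20.01 / 1.51² = 20.01 / 2.280 = 8.78 g/mol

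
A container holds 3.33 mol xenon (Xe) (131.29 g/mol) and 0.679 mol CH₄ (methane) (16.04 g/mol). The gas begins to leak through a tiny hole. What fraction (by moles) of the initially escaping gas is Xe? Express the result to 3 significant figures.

Effusion rate of each component ∝ n_i/√M_i (partial pressure × 1/√M).
So x_Xe in the escaping gas = (n_Xe/√M_Xe) / Σ(n_i/√M_i)
= (3.33/√131.29) / (3.33/√131.29 + 0.679/√16.04) = 0.2906/(0.2906 + 0.1695) = 0.632.

0.632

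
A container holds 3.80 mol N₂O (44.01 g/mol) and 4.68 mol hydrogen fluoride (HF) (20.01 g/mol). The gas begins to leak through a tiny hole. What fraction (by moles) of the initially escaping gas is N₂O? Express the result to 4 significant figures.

Each component's effusion rate ∝ (its partial pressure)·(1/√M) ∝ n_i/√M_i.
x_N₂O(eff) = (n_N₂O/√M_N₂O) / (n_N₂O/√M_N₂O + n_HF/√M_HF)
= (3.80/√44.01) / (3.80/√44.01 + 4.68/√20.01) = 0.5728/(0.5728 + 1.046) = 0.3538.

0.3538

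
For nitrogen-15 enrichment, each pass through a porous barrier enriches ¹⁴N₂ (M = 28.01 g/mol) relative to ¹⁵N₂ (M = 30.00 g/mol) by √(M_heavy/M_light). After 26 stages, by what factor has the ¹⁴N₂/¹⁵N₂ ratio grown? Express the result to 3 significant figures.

2.44

After 26 stages the ratio has grown by (√(30.00/28.01))^26 = (30.00/28.01)^(26/2).
= 1.07105^13 = 2.44.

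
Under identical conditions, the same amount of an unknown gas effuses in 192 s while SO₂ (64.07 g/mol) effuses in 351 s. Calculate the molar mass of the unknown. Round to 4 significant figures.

Using Graham's law: t_X/t_SO₂ = √(M_X/M_SO₂).
192/351 = 0.5470 = √(M_X/64.07)
M_X = 64.07 × 0.5470² = 64.07 × 0.2992 = 19.17 g/mol

19.17 g/mol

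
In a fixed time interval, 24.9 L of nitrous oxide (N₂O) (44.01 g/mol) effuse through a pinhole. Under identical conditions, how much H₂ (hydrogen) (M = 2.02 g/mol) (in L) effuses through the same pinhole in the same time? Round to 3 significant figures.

From Graham's law, rate_H₂/rate_N₂O = √(M_N₂O/M_H₂) = √(44.01/2.02) = √21.79 = 4.668.
So the volume for H₂ is 24.9 × 4.668 = 116 L.

116 L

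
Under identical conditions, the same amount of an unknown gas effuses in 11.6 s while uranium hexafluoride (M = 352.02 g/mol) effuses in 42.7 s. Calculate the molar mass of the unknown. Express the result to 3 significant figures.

From Graham's law, t_X/t_UF₆ = √(M_X/M_UF₆).
11.6/42.7 = 0.2717 = √(M_X/352.02)
M_X = 352.02 × 0.2717² = 352.02 × 0.07380 = 26.0 g/mol

26.0 g/mol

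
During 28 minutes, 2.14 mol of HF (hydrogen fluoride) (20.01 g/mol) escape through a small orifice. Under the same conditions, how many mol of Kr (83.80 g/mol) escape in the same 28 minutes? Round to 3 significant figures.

1.05 mol

From Graham's law, rate_Kr/rate_HF = √(M_HF/M_Kr) = √(20.01/83.80) = √0.2388 = 0.4887.
So the amount for Kr is 2.14 × 0.4887 = 1.05 mol.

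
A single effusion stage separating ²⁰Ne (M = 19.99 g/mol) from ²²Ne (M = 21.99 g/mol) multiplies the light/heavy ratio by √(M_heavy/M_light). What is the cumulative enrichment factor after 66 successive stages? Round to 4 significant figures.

23.26

Overall factor = α^66 with α = √(21.99/19.99), i.e. (21.99/19.99)^(66/2).
= 1.10005^33 = 23.26.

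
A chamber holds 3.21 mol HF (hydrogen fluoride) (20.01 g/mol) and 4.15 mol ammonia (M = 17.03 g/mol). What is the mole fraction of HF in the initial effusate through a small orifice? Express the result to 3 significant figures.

Each component's effusion rate ∝ (its partial pressure)·(1/√M) ∝ n_i/√M_i.
x_HF(eff) = (n_HF/√M_HF) / (n_HF/√M_HF + n_NH₃/√M_NH₃)
= (3.21/√20.01) / (3.21/√20.01 + 4.15/√17.03) = 0.7176/(0.7176 + 1.006) = 0.416.

0.416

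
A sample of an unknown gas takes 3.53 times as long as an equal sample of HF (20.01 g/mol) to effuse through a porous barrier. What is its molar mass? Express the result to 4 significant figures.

Using Graham's law: t_X/t_HF = √(M_X/M_HF).
3.53 = √(M_X/20.01)
M_X = 20.01 × 3.53² = 20.01 × 12.46 = 249.3 g/mol

249.3 g/mol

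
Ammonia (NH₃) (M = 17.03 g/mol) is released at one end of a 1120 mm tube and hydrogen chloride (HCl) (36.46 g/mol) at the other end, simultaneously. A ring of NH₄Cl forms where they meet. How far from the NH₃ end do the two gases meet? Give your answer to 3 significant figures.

665 mm

In equal time, each gas travels a distance ∝ its rate ∝ 1/√M, so d_NH₃/d_HCl = √(M_HCl/M_NH₃) = √(36.46/17.03) = 1.463.
With d_NH₃ + d_HCl = 1120 mm, d_HCl = 1120/(1 + 1.463) = 454.7 mm.
d_NH₃ = 1120 − 454.7 = 665 mm.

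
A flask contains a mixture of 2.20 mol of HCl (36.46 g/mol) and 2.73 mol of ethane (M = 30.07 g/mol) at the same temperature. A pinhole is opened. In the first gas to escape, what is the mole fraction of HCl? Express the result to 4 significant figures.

0.4226

The effusion rate of species i is ∝ p_i/√M_i ∝ n_i/√M_i.
Mole fraction of HCl in the effusate = (n_HCl/√M_HCl) / (n_HCl/√M_HCl + n_C₂H₆/√M_C₂H₆)
= (2.20/√36.46) / (2.20/√36.46 + 2.73/√30.07) = 0.3643/(0.3643 + 0.4978) = 0.4226.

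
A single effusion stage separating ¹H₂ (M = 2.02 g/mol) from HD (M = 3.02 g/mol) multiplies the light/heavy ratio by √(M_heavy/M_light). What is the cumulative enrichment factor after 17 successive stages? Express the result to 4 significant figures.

30.52

Overall factor = α^17 with α = √(3.02/2.02), i.e. (3.02/2.02)^(17/2).
= 1.49505^(17/2) = 30.52.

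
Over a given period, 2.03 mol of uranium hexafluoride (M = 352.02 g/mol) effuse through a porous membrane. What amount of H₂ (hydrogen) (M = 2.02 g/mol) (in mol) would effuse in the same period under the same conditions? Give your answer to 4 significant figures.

Since effusion rate ∝ 1/√M, rate_H₂/rate_UF₆ = √(M_UF₆/M_H₂) = √(352.02/2.02) = √174.3 = 13.20.
So the amount for H₂ is 2.03 × 13.20 = 26.80 mol.

26.80 mol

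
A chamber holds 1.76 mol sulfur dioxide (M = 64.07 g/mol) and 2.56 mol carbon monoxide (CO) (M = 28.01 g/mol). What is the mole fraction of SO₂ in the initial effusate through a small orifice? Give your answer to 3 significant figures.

Effusion rate of each component ∝ n_i/√M_i (partial pressure × 1/√M).
So x_SO₂ in the escaping gas = (n_SO₂/√M_SO₂) / Σ(n_i/√M_i)
= (1.76/√64.07) / (1.76/√64.07 + 2.56/√28.01) = 0.2199/(0.2199 + 0.4837) = 0.313.

0.313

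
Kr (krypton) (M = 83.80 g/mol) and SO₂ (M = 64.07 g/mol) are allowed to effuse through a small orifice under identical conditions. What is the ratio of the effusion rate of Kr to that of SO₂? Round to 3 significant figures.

Graham's law gives rate_Kr/rate_SO₂ = √(M_SO₂/M_Kr) = √(64.07/83.80) = √0.7646 = 0.874.

0.874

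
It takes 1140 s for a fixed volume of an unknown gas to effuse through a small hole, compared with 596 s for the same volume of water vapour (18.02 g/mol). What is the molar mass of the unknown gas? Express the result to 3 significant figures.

By Graham's law, t_X/t_H₂O = √(M_X/M_H₂O).
1140/596 = 1.913 = √(M_X/18.02)
M_X = 18.02 × 1.913² = 18.02 × 3.659 = 65.9 g/mol

65.9 g/mol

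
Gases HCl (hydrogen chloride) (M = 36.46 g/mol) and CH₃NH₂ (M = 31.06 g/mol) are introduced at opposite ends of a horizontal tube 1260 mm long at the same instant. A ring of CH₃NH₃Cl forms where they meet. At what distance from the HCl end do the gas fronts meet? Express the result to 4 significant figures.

Graham's law gives d_HCl/d_CH₃NH₂ = rate_HCl/rate_CH₃NH₂ = √(M_CH₃NH₂/M_HCl) = √(31.06/36.46) = 0.9230.
With d_HCl + d_CH₃NH₂ = 1260 mm, d_CH₃NH₂ = 1260/(1 + 0.9230) = 655.2 mm.
d_HCl = 1260 − 655.2 = 604.8 mm.

604.8 mm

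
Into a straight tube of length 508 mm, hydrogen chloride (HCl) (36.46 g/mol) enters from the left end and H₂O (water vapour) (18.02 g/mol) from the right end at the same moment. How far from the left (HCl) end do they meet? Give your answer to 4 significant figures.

Distances travelled in equal time are proportional to diffusion rates, so d_HCl/d_H₂O = √(M_H₂O/M_HCl) = √(18.02/36.46) = 0.7030.
With d_HCl + d_H₂O = 508 mm, d_H₂O = 508/(1 + 0.7030) = 298.3 mm.
d_HCl = 508 − 298.3 = 209.7 mm.

209.7 mm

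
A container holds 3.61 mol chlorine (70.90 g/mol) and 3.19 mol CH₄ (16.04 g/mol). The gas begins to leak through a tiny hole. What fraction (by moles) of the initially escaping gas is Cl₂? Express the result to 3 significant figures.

0.350

The effusion rate of species i is ∝ p_i/√M_i ∝ n_i/√M_i.
Mole fraction of Cl₂ in the effusate = (n_Cl₂/√M_Cl₂) / (n_Cl₂/√M_Cl₂ + n_CH₄/√M_CH₄)
= (3.61/√70.90) / (3.61/√70.90 + 3.19/√16.04) = 0.4287/(0.4287 + 0.7965) = 0.350.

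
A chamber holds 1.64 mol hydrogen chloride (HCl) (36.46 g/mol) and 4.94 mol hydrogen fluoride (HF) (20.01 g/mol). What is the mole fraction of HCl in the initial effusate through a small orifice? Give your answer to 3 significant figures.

0.197

Each component's effusion rate ∝ (its partial pressure)·(1/√M) ∝ n_i/√M_i.
x_HCl(eff) = (n_HCl/√M_HCl) / (n_HCl/√M_HCl + n_HF/√M_HF)
= (1.64/√36.46) / (1.64/√36.46 + 4.94/√20.01) = 0.2716/(0.2716 + 1.104) = 0.197.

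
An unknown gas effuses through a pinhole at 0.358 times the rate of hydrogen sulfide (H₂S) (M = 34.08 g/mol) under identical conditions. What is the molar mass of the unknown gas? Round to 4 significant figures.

265.9 g/mol

Using Graham's law: rate_X/rate_H₂S = √(M_H₂S/M_X).
0.358 = √(34.08/M_X)
M_X = 34.08 / 0.358² = 34.08 / 0.1282 = 265.9 g/mol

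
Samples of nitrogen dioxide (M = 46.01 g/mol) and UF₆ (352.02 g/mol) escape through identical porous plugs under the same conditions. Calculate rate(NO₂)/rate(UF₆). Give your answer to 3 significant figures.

2.77

Graham's law gives rate_NO₂/rate_UF₆ = √(M_UF₆/M_NO₂) = √(352.02/46.01) = √7.651 = 2.77.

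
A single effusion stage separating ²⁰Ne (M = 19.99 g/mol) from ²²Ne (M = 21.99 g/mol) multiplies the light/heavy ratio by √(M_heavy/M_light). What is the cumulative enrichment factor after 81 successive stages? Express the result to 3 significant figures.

47.6

The single-stage factor is √(M_heavy/M_light), so 81 stages give [√(21.99/19.99)]^81 = (21.99/19.99)^(81/2).
= 1.10005^(81/2) = 47.6.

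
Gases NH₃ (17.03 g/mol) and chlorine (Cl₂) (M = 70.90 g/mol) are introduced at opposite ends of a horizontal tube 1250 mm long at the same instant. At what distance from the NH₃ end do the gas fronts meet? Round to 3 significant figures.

839 mm

Distances travelled in equal time are proportional to diffusion rates, so d_NH₃/d_Cl₂ = √(M_Cl₂/M_NH₃) = √(70.90/17.03) = 2.040.
With d_NH₃ + d_Cl₂ = 1250 mm, d_Cl₂ = 1250/(1 + 2.040) = 411.1 mm.
d_NH₃ = 1250 − 411.1 = 839 mm.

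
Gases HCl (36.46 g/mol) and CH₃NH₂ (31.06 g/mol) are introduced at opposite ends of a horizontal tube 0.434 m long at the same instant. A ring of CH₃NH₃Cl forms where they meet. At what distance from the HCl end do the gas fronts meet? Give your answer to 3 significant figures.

0.208 m

In equal time, each gas travels a distance ∝ its rate ∝ 1/√M, so d_HCl/d_CH₃NH₂ = √(M_CH₃NH₂/M_HCl) = √(31.06/36.46) = 0.9230.
With d_HCl + d_CH₃NH₂ = 0.434 m, d_CH₃NH₂ = 0.434/(1 + 0.9230) = 0.2257 m.
d_HCl = 0.434 − 0.2257 = 0.208 m.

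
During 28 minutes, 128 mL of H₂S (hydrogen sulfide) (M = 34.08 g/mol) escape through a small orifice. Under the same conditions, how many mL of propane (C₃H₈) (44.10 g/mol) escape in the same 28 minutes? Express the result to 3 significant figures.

Using Graham's law: rate_C₃H₈/rate_H₂S = √(M_H₂S/M_C₃H₈) = √(34.08/44.10) = √0.7728 = 0.8791.
So the volume for C₃H₈ is 128 × 0.8791 = 113 mL.

113 mL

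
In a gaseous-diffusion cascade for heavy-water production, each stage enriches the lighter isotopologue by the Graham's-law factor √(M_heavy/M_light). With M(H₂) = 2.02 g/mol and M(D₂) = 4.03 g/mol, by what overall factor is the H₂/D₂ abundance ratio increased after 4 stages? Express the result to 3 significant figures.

3.98

After 4 stages the ratio has grown by (√(4.03/2.02))^4 = (4.03/2.02)^(4/2).
= 1.99505^2 = 3.98.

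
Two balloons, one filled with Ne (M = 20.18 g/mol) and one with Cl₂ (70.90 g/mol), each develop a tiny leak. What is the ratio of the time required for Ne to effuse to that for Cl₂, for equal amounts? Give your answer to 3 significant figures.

Graham's law gives t_Ne/t_Cl₂ = √(M_Ne/M_Cl₂) = √(20.18/70.90) = √0.2846 = 0.534.

0.534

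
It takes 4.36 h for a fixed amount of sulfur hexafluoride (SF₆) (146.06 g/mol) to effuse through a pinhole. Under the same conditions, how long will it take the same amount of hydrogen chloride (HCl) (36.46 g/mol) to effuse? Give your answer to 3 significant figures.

From Graham's law, t_HCl/t_SF₆ = √(M_HCl/M_SF₆) = √(36.46/146.06) = √0.2496 = 0.4996.
So the time for HCl is 4.36 × 0.4996 = 2.18 h.

2.18 h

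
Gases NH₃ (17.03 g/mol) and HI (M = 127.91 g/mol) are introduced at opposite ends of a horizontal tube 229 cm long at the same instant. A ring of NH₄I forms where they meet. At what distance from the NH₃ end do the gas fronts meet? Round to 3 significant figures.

168 cm

The fronts meet when d_NH₃ + d_HI = L with d_NH₃/d_HI = √(M_HI/M_NH₃) (Graham's law). Here √(M_HI/M_NH₃) = √(127.91/17.03) = 2.741.
With d_NH₃ + d_HI = 229 cm, d_HI = 229/(1 + 2.741) = 61.22 cm.
d_NH₃ = 229 − 61.22 = 168 cm.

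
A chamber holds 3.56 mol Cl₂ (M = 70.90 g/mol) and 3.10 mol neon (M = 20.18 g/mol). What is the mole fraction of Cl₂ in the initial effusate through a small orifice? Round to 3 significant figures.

0.380

Effusion rate of each component ∝ n_i/√M_i (partial pressure × 1/√M).
x_Cl₂(eff) = (n_Cl₂/√M_Cl₂) / (n_Cl₂/√M_Cl₂ + n_Ne/√M_Ne)
= (3.56/√70.90) / (3.56/√70.90 + 3.10/√20.18) = 0.4228/(0.4228 + 0.6901) = 0.380.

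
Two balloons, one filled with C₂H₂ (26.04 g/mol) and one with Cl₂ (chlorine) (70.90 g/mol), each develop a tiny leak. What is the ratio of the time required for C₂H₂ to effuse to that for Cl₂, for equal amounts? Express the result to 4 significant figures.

0.6060

From Graham's law, t_C₂H₂/t_Cl₂ = √(M_C₂H₂/M_Cl₂) = √(26.04/70.90) = √0.3673 = 0.6060.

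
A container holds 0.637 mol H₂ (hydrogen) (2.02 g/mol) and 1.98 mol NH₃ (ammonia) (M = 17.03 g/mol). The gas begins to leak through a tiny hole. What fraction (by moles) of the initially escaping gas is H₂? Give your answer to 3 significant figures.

Each component's effusion rate ∝ (its partial pressure)·(1/√M) ∝ n_i/√M_i.
Mole fraction of H₂ in the effusate = (n_H₂/√M_H₂) / (n_H₂/√M_H₂ + n_NH₃/√M_NH₃)
= (0.637/√2.02) / (0.637/√2.02 + 1.98/√17.03) = 0.4482/(0.4482 + 0.4798) = 0.483.

0.483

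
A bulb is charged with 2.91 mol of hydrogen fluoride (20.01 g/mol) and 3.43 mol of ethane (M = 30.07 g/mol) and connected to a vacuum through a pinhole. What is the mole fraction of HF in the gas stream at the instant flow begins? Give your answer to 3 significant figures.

0.510

Each component's effusion rate ∝ (its partial pressure)·(1/√M) ∝ n_i/√M_i.
x_HF(eff) = (n_HF/√M_HF) / (n_HF/√M_HF + n_C₂H₆/√M_C₂H₆)
= (2.91/√20.01) / (2.91/√20.01 + 3.43/√30.07) = 0.6505/(0.6505 + 0.6255) = 0.510.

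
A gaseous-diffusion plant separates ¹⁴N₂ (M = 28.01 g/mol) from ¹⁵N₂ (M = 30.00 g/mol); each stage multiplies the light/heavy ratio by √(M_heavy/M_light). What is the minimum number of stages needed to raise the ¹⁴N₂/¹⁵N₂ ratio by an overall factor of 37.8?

Per stage α = (30.00/28.01)^(1/2) = 1.07105^0.5, giving ln α = 0.03432.
Need α^N ≥ 37.8 ⇒ N ≥ ln(37.8) / ln α = 3.632 / 0.03432 = 105.84.
So at least 106 stages are needed.

106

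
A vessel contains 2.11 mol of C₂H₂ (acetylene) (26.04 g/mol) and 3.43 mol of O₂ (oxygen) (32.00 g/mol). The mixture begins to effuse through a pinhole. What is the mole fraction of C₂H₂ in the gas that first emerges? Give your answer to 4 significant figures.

0.4054

Rate_i ∝ x_i/√M_i (Graham's law weighted by mole fraction), so the effusate composition follows n_i/√M_i.
Mole fraction of C₂H₂ in the effusate = (n_C₂H₂/√M_C₂H₂) / (n_C₂H₂/√M_C₂H₂ + n_O₂/√M_O₂)
= (2.11/√26.04) / (2.11/√26.04 + 3.43/√32.00) = 0.4135/(0.4135 + 0.6063) = 0.4054.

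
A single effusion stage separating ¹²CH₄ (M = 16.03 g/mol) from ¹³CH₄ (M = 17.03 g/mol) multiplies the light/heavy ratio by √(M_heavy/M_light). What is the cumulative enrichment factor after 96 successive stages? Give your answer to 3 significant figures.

Overall factor = α^96 with α = √(17.03/16.03), i.e. (17.03/16.03)^(96/2).
= 1.06238^48 = 18.3.

18.3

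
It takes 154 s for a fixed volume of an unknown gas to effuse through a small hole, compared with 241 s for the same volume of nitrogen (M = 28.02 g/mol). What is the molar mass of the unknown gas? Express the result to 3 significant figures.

11.4 g/mol

Since effusion rate ∝ 1/√M, t_X/t_N₂ = √(M_X/M_N₂).
154/241 = 0.6390 = √(M_X/28.02)
M_X = 28.02 × 0.6390² = 28.02 × 0.4083 = 11.4 g/mol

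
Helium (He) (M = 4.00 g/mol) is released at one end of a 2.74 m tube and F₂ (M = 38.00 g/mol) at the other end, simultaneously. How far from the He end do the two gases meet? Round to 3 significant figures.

2.07 m

In equal time, each gas travels a distance ∝ its rate ∝ 1/√M, so d_He/d_F₂ = √(M_F₂/M_He) = √(38.00/4.00) = 3.082.
With d_He + d_F₂ = 2.74 m, d_F₂ = 2.74/(1 + 3.082) = 0.6712 m.
d_He = 2.74 − 0.6712 = 2.07 m.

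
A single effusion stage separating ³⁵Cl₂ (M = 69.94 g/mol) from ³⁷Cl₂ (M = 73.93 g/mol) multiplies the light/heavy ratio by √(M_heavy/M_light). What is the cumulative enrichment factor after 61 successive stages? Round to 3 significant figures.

Overall factor = α^61 with α = √(73.93/69.94), i.e. (73.93/69.94)^(61/2).
= 1.05705^(61/2) = 5.43.

5.43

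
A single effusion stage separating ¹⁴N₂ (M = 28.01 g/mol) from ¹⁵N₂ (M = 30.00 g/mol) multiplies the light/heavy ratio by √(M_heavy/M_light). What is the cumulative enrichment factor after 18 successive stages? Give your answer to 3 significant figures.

Overall factor = α^18 with α = √(30.00/28.01), i.e. (30.00/28.01)^(18/2).
= 1.07105^9 = 1.85.

1.85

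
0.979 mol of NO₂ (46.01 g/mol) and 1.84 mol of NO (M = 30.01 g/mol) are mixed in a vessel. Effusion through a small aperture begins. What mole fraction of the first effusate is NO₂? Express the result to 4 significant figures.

Each component's effusion rate ∝ (its partial pressure)·(1/√M) ∝ n_i/√M_i.
Mole fraction of NO₂ in the effusate = (n_NO₂/√M_NO₂) / (n_NO₂/√M_NO₂ + n_NO/√M_NO)
= (0.979/√46.01) / (0.979/√46.01 + 1.84/√30.01) = 0.1443/(0.1443 + 0.3359) = 0.3006.

0.3006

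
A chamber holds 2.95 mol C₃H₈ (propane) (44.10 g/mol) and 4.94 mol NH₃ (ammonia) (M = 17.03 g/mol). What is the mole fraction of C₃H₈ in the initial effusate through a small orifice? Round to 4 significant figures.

Effusion rate of each component ∝ n_i/√M_i (partial pressure × 1/√M).
Mole fraction of C₃H₈ in the effusate = (n_C₃H₈/√M_C₃H₈) / (n_C₃H₈/√M_C₃H₈ + n_NH₃/√M_NH₃)
= (2.95/√44.10) / (2.95/√44.10 + 4.94/√17.03) = 0.4442/(0.4442 + 1.197) = 0.2707.

0.2707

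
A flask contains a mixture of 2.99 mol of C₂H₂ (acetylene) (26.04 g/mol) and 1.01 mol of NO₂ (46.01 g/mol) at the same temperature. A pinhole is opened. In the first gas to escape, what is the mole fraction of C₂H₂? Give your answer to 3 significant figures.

0.797

The effusion rate of species i is ∝ p_i/√M_i ∝ n_i/√M_i.
So x_C₂H₂ in the escaping gas = (n_C₂H₂/√M_C₂H₂) / Σ(n_i/√M_i)
= (2.99/√26.04) / (2.99/√26.04 + 1.01/√46.01) = 0.5859/(0.5859 + 0.1489) = 0.797.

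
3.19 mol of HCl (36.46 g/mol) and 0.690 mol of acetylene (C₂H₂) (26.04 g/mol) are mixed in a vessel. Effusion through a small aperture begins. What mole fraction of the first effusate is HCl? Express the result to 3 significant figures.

0.796

Rate_i ∝ x_i/√M_i (Graham's law weighted by mole fraction), so the effusate composition follows n_i/√M_i.
Mole fraction of HCl in the effusate = (n_HCl/√M_HCl) / (n_HCl/√M_HCl + n_C₂H₂/√M_C₂H₂)
= (3.19/√36.46) / (3.19/√36.46 + 0.690/√26.04) = 0.5283/(0.5283 + 0.1352) = 0.796.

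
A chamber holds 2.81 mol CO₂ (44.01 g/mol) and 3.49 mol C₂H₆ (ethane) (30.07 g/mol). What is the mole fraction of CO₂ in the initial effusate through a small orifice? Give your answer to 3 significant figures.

0.400

The effusion rate of species i is ∝ p_i/√M_i ∝ n_i/√M_i.
x_CO₂(eff) = (n_CO₂/√M_CO₂) / (n_CO₂/√M_CO₂ + n_C₂H₆/√M_C₂H₆)
= (2.81/√44.01) / (2.81/√44.01 + 3.49/√30.07) = 0.4236/(0.4236 + 0.6364) = 0.400.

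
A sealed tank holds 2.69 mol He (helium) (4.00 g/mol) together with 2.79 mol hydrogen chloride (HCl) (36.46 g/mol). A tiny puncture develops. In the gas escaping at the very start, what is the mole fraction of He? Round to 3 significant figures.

The effusion rate of species i is ∝ p_i/√M_i ∝ n_i/√M_i.
Mole fraction of He in the effusate = (n_He/√M_He) / (n_He/√M_He + n_HCl/√M_HCl)
= (2.69/√4.00) / (2.69/√4.00 + 2.79/√36.46) = 1.345/(1.345 + 0.4621) = 0.744.

0.744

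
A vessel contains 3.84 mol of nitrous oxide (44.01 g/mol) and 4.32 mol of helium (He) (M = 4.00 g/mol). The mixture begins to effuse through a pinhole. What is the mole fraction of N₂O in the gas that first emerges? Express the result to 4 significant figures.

Effusion rate of each component ∝ n_i/√M_i (partial pressure × 1/√M).
x_N₂O(eff) = (n_N₂O/√M_N₂O) / (n_N₂O/√M_N₂O + n_He/√M_He)
= (3.84/√44.01) / (3.84/√44.01 + 4.32/√4.00) = 0.5788/(0.5788 + 2.160) = 0.2113.

0.2113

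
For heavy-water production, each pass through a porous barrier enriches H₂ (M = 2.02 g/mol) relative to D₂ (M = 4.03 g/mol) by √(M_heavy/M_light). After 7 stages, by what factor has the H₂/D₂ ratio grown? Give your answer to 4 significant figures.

Each stage multiplies the ratio by α = √(4.03/2.02), so after 7 stages the overall factor is α^7 = (4.03/2.02)^(7/2).
= 1.99505^(7/2) = 11.22.

11.22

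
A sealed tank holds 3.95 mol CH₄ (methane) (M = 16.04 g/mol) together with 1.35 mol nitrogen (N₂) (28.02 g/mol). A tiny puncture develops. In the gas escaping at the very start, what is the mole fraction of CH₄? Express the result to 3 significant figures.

Effusion rate of each component ∝ n_i/√M_i (partial pressure × 1/√M).
Mole fraction of CH₄ in the effusate = (n_CH₄/√M_CH₄) / (n_CH₄/√M_CH₄ + n_N₂/√M_N₂)
= (3.95/√16.04) / (3.95/√16.04 + 1.35/√28.02) = 0.9863/(0.9863 + 0.2550) = 0.795.

0.795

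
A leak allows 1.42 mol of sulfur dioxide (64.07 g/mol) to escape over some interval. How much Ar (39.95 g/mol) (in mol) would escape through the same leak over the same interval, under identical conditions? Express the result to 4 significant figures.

By Graham's law, rate_Ar/rate_SO₂ = √(M_SO₂/M_Ar) = √(64.07/39.95) = √1.604 = 1.266.
So the amount for Ar is 1.42 × 1.266 = 1.798 mol.

1.798 mol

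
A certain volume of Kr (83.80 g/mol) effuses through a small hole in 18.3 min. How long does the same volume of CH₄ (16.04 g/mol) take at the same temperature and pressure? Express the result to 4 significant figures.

8.006 min

Graham's law gives t_CH₄/t_Kr = √(M_CH₄/M_Kr) = √(16.04/83.80) = √0.1914 = 0.4375.
So the time for CH₄ is 18.3 × 0.4375 = 8.006 min.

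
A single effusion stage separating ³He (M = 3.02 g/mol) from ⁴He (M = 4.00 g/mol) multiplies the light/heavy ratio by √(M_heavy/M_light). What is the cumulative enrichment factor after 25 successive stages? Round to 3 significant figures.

33.5

Each stage multiplies the ratio by α = √(4.00/3.02), so after 25 stages the overall factor is α^25 = (4.00/3.02)^(25/2).
= 1.32450^(25/2) = 33.5.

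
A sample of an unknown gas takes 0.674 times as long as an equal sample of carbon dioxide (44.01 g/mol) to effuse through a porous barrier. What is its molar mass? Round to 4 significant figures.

19.99 g/mol

By Graham's law, t_X/t_CO₂ = √(M_X/M_CO₂).
0.674 = √(M_X/44.01)
M_X = 44.01 × 0.674² = 44.01 × 0.4543 = 19.99 g/mol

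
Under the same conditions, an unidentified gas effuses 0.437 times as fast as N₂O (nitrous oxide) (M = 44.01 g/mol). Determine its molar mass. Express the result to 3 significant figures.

From Graham's law, rate_X/rate_N₂O = √(M_N₂O/M_X).
0.437 = √(44.01/M_X)
M_X = 44.01 / 0.437² = 44.01 / 0.1910 = 230 g/mol

230 g/mol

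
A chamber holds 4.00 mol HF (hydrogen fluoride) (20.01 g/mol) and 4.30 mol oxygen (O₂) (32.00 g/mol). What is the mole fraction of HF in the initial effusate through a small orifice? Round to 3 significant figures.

0.541

Rate_i ∝ x_i/√M_i (Graham's law weighted by mole fraction), so the effusate composition follows n_i/√M_i.
Mole fraction of HF in the effusate = (n_HF/√M_HF) / (n_HF/√M_HF + n_O₂/√M_O₂)
= (4.00/√20.01) / (4.00/√20.01 + 4.30/√32.00) = 0.8942/(0.8942 + 0.7601) = 0.541.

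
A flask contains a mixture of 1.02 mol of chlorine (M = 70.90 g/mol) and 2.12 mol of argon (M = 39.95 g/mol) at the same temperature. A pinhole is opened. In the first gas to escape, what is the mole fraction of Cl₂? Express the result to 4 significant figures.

0.2653

The effusion rate of species i is ∝ p_i/√M_i ∝ n_i/√M_i.
Mole fraction of Cl₂ in the effusate = (n_Cl₂/√M_Cl₂) / (n_Cl₂/√M_Cl₂ + n_Ar/√M_Ar)
= (1.02/√70.90) / (1.02/√70.90 + 2.12/√39.95) = 0.1211/(0.1211 + 0.3354) = 0.2653.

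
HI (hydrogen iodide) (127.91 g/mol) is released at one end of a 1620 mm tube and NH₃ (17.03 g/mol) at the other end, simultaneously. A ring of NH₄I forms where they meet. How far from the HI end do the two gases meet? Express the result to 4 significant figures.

433.1 mm

Distances travelled in equal time are proportional to diffusion rates, so d_HI/d_NH₃ = √(M_NH₃/M_HI) = √(17.03/127.91) = 0.3649.
With d_HI + d_NH₃ = 1620 mm, d_NH₃ = 1620/(1 + 0.3649) = 1187 mm.
d_HI = 1620 − 1187 = 433.1 mm.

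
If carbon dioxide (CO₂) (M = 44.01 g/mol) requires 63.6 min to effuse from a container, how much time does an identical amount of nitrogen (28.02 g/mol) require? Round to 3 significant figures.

50.7 min

Graham's law gives t_N₂/t_CO₂ = √(M_N₂/M_CO₂) = √(28.02/44.01) = √0.6367 = 0.7979.
So the time for N₂ is 63.6 × 0.7979 = 50.7 min.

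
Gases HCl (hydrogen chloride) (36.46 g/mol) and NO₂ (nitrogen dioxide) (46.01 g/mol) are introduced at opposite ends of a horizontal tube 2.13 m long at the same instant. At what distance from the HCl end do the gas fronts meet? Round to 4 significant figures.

1.127 m

Distances travelled in equal time are proportional to diffusion rates, so d_HCl/d_NO₂ = √(M_NO₂/M_HCl) = √(46.01/36.46) = 1.123.
With d_HCl + d_NO₂ = 2.13 m, d_NO₂ = 2.13/(1 + 1.123) = 1.003 m.
d_HCl = 2.13 − 1.003 = 1.127 m.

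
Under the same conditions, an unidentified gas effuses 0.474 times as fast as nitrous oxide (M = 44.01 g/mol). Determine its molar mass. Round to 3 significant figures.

196 g/mol

Since effusion rate ∝ 1/√M, rate_X/rate_N₂O = √(M_N₂O/M_X).
0.474 = √(44.01/M_X)
M_X = 44.01 / 0.474² = 44.01 / 0.2247 = 196 g/mol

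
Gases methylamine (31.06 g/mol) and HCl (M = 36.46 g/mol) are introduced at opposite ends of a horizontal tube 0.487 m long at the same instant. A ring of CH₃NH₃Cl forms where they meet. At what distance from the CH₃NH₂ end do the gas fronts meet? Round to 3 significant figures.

Graham's law gives d_CH₃NH₂/d_HCl = rate_CH₃NH₂/rate_HCl = √(M_HCl/M_CH₃NH₂) = √(36.46/31.06) = 1.083.
With d_CH₃NH₂ + d_HCl = 0.487 m, d_HCl = 0.487/(1 + 1.083) = 0.2337 m.
d_CH₃NH₂ = 0.487 − 0.2337 = 0.253 m.

0.253 m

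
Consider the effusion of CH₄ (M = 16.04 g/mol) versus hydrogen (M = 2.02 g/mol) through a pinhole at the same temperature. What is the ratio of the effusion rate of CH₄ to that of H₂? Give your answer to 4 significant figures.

0.3549

By Graham's law, rate_CH₄/rate_H₂ = √(M_H₂/M_CH₄) = √(2.02/16.04) = √0.1259 = 0.3549.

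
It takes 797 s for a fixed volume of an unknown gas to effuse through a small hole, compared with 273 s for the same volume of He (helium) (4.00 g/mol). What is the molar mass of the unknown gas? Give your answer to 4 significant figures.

34.09 g/mol

Since effusion rate ∝ 1/√M, t_X/t_He = √(M_X/M_He).
797/273 = 2.919 = √(M_X/4.00)
M_X = 4.00 × 2.919² = 4.00 × 8.523 = 34.09 g/mol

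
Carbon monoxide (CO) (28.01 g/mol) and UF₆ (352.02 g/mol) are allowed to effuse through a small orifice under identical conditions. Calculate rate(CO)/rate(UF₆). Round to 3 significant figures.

Graham's law gives rate_CO/rate_UF₆ = √(M_UF₆/M_CO) = √(352.02/28.01) = √12.57 = 3.55.

3.55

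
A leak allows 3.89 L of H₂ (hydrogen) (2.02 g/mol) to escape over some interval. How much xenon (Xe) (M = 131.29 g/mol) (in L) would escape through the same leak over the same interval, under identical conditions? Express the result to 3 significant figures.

From Graham's law, rate_Xe/rate_H₂ = √(M_H₂/M_Xe) = √(2.02/131.29) = √0.01539 = 0.1240.
So the volume for Xe is 3.89 × 0.1240 = 0.483 L.

0.483 L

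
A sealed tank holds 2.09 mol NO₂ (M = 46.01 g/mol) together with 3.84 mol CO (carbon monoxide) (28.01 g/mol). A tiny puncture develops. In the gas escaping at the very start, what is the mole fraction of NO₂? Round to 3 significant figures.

0.298

The effusion rate of species i is ∝ p_i/√M_i ∝ n_i/√M_i.
Mole fraction of NO₂ in the effusate = (n_NO₂/√M_NO₂) / (n_NO₂/√M_NO₂ + n_CO/√M_CO)
= (2.09/√46.01) / (2.09/√46.01 + 3.84/√28.01) = 0.3081/(0.3081 + 0.7256) = 0.298.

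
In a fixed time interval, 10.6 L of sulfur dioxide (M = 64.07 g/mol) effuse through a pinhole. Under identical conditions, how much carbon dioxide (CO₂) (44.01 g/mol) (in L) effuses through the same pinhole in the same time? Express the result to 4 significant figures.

12.79 L

Using Graham's law: rate_CO₂/rate_SO₂ = √(M_SO₂/M_CO₂) = √(64.07/44.01) = √1.456 = 1.207.
So the volume for CO₂ is 10.6 × 1.207 = 12.79 L.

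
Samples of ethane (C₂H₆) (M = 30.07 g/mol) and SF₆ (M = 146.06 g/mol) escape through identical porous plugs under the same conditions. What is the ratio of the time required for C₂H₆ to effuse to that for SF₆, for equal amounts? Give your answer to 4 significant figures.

Graham's law gives t_C₂H₆/t_SF₆ = √(M_C₂H₆/M_SF₆) = √(30.07/146.06) = √0.2059 = 0.4537.

0.4537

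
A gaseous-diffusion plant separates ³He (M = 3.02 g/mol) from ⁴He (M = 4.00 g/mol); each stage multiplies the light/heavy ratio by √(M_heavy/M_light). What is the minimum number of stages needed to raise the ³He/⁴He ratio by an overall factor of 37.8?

26

With α = √(4.00/3.02) per stage, ln α = ½ ln(1.32450) = 0.1405.
Need α^N ≥ 37.8 ⇒ N ≥ ln(37.8) / ln α = 3.632 / 0.1405 = 25.85.
So at least 26 stages are needed.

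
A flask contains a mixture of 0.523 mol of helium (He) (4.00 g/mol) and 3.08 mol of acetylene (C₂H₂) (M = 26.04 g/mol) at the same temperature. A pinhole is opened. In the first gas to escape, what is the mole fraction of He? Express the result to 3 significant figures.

0.302

Effusion rate of each component ∝ n_i/√M_i (partial pressure × 1/√M).
So x_He in the escaping gas = (n_He/√M_He) / Σ(n_i/√M_i)
= (0.523/√4.00) / (0.523/√4.00 + 3.08/√26.04) = 0.2615/(0.2615 + 0.6036) = 0.302.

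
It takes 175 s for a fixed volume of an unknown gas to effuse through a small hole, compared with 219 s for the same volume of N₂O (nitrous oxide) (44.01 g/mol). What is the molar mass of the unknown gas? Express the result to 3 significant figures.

28.1 g/mol

Graham's law gives t_X/t_N₂O = √(M_X/M_N₂O).
175/219 = 0.7991 = √(M_X/44.01)
M_X = 44.01 × 0.7991² = 44.01 × 0.6385 = 28.1 g/mol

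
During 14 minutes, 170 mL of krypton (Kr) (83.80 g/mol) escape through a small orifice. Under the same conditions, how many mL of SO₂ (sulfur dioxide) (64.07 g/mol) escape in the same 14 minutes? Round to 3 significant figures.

By Graham's law, rate_SO₂/rate_Kr = √(M_Kr/M_SO₂) = √(83.80/64.07) = √1.308 = 1.144.
So the volume for SO₂ is 170 × 1.144 = 194 mL.

194 mL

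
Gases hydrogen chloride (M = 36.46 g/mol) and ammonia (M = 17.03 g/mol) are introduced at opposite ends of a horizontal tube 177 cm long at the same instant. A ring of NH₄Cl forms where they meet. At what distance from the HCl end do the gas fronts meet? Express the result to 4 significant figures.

The fronts meet when d_HCl + d_NH₃ = L with d_HCl/d_NH₃ = √(M_NH₃/M_HCl) (Graham's law). Here √(M_NH₃/M_HCl) = √(17.03/36.46) = 0.6834.
With d_HCl + d_NH₃ = 177 cm, d_NH₃ = 177/(1 + 0.6834) = 105.1 cm.
d_HCl = 177 − 105.1 = 71.86 cm.

71.86 cm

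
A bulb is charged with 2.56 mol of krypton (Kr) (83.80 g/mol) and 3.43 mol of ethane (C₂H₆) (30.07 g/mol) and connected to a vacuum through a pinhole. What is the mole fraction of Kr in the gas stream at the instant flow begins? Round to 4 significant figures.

Effusion rate of each component ∝ n_i/√M_i (partial pressure × 1/√M).
Mole fraction of Kr in the effusate = (n_Kr/√M_Kr) / (n_Kr/√M_Kr + n_C₂H₆/√M_C₂H₆)
= (2.56/√83.80) / (2.56/√83.80 + 3.43/√30.07) = 0.2797/(0.2797 + 0.6255) = 0.3090.

0.3090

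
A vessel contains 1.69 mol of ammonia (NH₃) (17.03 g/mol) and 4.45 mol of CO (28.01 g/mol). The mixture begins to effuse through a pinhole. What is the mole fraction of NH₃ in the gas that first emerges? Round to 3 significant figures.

Rate_i ∝ x_i/√M_i (Graham's law weighted by mole fraction), so the effusate composition follows n_i/√M_i.
Mole fraction of NH₃ in the effusate = (n_NH₃/√M_NH₃) / (n_NH₃/√M_NH₃ + n_CO/√M_CO)
= (1.69/√17.03) / (1.69/√17.03 + 4.45/√28.01) = 0.4095/(0.4095 + 0.8408) = 0.328.

0.328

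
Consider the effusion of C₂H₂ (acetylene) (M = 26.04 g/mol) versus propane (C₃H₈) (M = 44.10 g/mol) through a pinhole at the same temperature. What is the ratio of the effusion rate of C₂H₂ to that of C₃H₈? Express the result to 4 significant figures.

1.301

By Graham's law, rate_C₂H₂/rate_C₃H₈ = √(M_C₃H₈/M_C₂H₂) = √(44.10/26.04) = √1.694 = 1.301.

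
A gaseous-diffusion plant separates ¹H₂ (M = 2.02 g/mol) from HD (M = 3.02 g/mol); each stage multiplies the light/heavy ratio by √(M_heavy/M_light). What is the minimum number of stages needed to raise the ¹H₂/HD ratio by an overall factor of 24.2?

16

Single-stage factor α = √(3.02/2.02), so ln α = ½ ln(1.49505) = 0.2011.
Need α^N ≥ 24.2 ⇒ N ≥ ln(24.2) / ln α = 3.186 / 0.2011 = 15.85.
Minimum whole number of stages: N = 16.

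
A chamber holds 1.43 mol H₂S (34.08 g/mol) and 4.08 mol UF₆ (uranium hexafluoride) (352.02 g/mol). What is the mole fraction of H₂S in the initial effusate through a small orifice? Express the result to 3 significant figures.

0.530

The effusion rate of species i is ∝ p_i/√M_i ∝ n_i/√M_i.
Mole fraction of H₂S in the effusate = (n_H₂S/√M_H₂S) / (n_H₂S/√M_H₂S + n_UF₆/√M_UF₆)
= (1.43/√34.08) / (1.43/√34.08 + 4.08/√352.02) = 0.2450/(0.2450 + 0.2175) = 0.530.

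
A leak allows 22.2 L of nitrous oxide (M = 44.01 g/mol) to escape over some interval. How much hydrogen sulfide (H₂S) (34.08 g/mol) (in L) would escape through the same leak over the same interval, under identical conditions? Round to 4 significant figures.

25.23 L

Graham's law gives rate_H₂S/rate_N₂O = √(M_N₂O/M_H₂S) = √(44.01/34.08) = √1.291 = 1.136.
So the volume for H₂S is 22.2 × 1.136 = 25.23 L.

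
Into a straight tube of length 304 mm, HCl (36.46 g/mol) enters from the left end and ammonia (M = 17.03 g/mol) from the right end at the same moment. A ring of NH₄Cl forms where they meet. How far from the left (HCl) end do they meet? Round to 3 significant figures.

123 mm

In equal time, each gas travels a distance ∝ its rate ∝ 1/√M, so d_HCl/d_NH₃ = √(M_NH₃/M_HCl) = √(17.03/36.46) = 0.6834.
With d_HCl + d_NH₃ = 304 mm, d_NH₃ = 304/(1 + 0.6834) = 180.6 mm.
d_HCl = 304 − 180.6 = 123 mm.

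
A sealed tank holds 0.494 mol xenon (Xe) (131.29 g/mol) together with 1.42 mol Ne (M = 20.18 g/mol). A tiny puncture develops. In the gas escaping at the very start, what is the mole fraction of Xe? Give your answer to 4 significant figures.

0.1200

Each component's effusion rate ∝ (its partial pressure)·(1/√M) ∝ n_i/√M_i.
x_Xe(eff) = (n_Xe/√M_Xe) / (n_Xe/√M_Xe + n_Ne/√M_Ne)
= (0.494/√131.29) / (0.494/√131.29 + 1.42/√20.18) = 0.04311/(0.04311 + 0.3161) = 0.1200.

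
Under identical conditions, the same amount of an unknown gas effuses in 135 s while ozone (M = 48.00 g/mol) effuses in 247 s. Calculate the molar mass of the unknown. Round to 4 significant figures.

14.34 g/mol

Using Graham's law: t_X/t_O₃ = √(M_X/M_O₃).
135/247 = 0.5466 = √(M_X/48.00)
M_X = 48.00 × 0.5466² = 48.00 × 0.2987 = 14.34 g/mol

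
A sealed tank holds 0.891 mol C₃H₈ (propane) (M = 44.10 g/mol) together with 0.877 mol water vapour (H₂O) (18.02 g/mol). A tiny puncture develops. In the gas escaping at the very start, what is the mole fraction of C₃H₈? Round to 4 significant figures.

Each component's effusion rate ∝ (its partial pressure)·(1/√M) ∝ n_i/√M_i.
x_C₃H₈(eff) = (n_C₃H₈/√M_C₃H₈) / (n_C₃H₈/√M_C₃H₈ + n_H₂O/√M_H₂O)
= (0.891/√44.10) / (0.891/√44.10 + 0.877/√18.02) = 0.1342/(0.1342 + 0.2066) = 0.3937.

0.3937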